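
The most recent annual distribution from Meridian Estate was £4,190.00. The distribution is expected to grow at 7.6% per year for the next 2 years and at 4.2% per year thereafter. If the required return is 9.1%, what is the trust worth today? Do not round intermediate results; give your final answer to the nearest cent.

£94876.35

D_1 = 4508.44000
D_2 = 4851.08144
Terminal value at year 2: TV = D_2×(1+g_2)/(r−g_2) = 5054.82686/0.049 = 103159.73185
P_0 = D_1/(1+r)^1 + D_2/(1+r)^2 + TV/(1+r)^2
    = 4132.39230 + 4075.57664 + 86668.38490 = 94876.35384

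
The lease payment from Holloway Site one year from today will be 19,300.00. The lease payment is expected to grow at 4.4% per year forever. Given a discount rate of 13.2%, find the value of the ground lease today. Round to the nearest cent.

Growing perpetuity: P = D₁ / (r − g) = 19,300.0000 / (0.132 − 0.044) = 219,318.18

219318.18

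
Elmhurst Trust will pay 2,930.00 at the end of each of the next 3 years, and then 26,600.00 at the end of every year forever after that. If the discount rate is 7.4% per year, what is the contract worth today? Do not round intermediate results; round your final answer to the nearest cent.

297793.08

PV of 3-year annuity: 2,930.00 × [1 − (1+0.074)^−3] / 0.074 = 7633.39608
Perpetuity value at year 3: 26,600.00 / 0.074 = 359459.45946
PV of perpetuity: 359459.45946 / (1+0.074)^3 = 290159.68614
Total PV = 7633.39608 + 290159.68614 = 297793.08223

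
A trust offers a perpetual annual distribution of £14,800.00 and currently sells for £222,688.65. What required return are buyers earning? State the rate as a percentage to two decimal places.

P = C/r ⇒ r = C/P = £14,800.00/£222,688.65 = 0.066461

6.65%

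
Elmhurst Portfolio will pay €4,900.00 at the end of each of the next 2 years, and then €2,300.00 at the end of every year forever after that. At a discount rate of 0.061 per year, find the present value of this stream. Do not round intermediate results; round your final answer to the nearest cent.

PV of 2-year annuity: €4,900.00 × [1 − (1+0.061)^−2] / 0.061 = 8971.05055
Perpetuity value at year 2: €2,300.00 / 0.061 = 37704.91803
PV of perpetuity: 37704.91803 / (1+0.061)^2 = 33494.01675
Total PV = 8971.05055 + 33494.01675 = 42465.06731

€42465.07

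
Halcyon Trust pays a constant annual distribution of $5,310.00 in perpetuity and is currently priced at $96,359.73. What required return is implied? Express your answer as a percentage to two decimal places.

P = C/r ⇒ r = C/P = $5,310.00/$96,359.73 = 0.055106

5.51%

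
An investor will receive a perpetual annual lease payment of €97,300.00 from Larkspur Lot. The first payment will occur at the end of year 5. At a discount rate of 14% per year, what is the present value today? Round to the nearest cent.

€411495.79

Value at end of year 4: C / r = €97,300.00 / 0.14 = €695,000.0000
Discount to today: PV = €695,000.0000 / (1 + 0.14)^4 = €695,000.0000 / 1.688960 = €411,495.79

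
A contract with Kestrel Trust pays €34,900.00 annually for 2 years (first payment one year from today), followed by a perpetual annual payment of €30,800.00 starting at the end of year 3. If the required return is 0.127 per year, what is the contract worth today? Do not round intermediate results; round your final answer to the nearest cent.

PV of 2-year annuity: €34,900.00 × [1 − (1+0.127)^−2] / 0.127 = 58444.69341
Perpetuity value at year 2: €30,800.00 / 0.127 = 242519.68504
PV of perpetuity: 242519.68504 / (1+0.127)^2 = 190940.98713
Total PV = 58444.69341 + 190940.98713 = 249385.68054

€249385.68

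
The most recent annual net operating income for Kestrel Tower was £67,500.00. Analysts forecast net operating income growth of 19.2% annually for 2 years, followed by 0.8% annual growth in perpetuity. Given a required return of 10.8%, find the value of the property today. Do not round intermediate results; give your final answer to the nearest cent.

D_1 = 80460.00000
D_2 = 95908.32000
Terminal value at year 2: TV = D_2×(1+g_2)/(r−g_2) = 96675.58656/0.1 = 966755.86560
P_0 = D_1/(1+r)^1 + D_2/(1+r)^2 + TV/(1+r)^2
    = 72617.32852 + 78122.61335 + 787475.94260 = 938215.88448

£938215.88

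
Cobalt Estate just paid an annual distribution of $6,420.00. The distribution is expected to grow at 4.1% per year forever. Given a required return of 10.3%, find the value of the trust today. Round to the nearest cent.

$107793.87

D₁ = D₀ × (1 + g) = $6,420.00 × 1.041 = $6,683.2200
Growing perpetuity: P = D₁ / (r − g) = $6,683.2200 / (0.103 − 0.041) = $107,793.87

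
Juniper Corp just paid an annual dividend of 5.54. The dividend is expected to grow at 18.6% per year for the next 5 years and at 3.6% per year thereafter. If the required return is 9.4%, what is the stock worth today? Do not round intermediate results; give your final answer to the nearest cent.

D_1 = 6.57044
D_2 = 7.79254
D_3 = 9.24195
D_4 = 10.96096
D_5 = 12.99970
Terminal value at year 5: TV = D_5×(1+g_2)/(r−g_2) = 13.46769/0.058 = 232.20147
P_0 = D_1/(1+r)^1 + D_2/(1+r)^2 + D_3/(1+r)^3 + D_4/(1+r)^4 + D_5/(1+r)^5 + TV/(1+r)^5
    = 6.00589 + 6.51095 + 7.05849 + 7.65208 + 8.29558 + 148.17617 = 183.69915

183.70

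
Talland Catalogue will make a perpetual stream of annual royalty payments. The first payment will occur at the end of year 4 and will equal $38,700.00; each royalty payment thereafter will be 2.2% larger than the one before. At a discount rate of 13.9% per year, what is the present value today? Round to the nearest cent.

Value at end of year 3: C₁ / (r − g) = $38,700.00 / (0.139 − 0.022) = $330,769.2308
Discount to today: PV = $330,769.2308 / (1 + 0.139)^3 = $330,769.2308 / 1.477649 = $223,848.37

$223848.37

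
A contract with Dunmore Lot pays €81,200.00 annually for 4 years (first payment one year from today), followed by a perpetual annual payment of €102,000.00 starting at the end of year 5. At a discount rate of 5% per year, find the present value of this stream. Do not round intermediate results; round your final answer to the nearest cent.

€1966244.23

PV of 4-year annuity: €81,200.00 × [1 − (1+0.05)^−4] / 0.05 = 287931.18094
Perpetuity value at year 4: €102,000.00 / 0.05 = 2040000.00000
PV of perpetuity: 2040000.00000 / (1+0.05)^4 = 1678313.04858
Total PV = 287931.18094 + 1678313.04858 = 1966244.22951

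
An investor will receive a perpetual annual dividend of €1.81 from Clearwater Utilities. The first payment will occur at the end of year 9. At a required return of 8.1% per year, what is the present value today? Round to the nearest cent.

Value at end of year 8: C / r = €1.81 / 0.081 = €22.3457
Discount to today: PV = €22.3457 / (1 + 0.081)^8 = €22.3457 / 1.864685 = €11.98

€11.98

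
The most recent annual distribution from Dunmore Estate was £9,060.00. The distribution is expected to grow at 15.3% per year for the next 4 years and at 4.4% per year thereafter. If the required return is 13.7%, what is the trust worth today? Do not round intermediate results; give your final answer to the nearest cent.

£145085.65

D_1 = 10446.18000
D_2 = 12044.44554
D_3 = 13887.24571
D_4 = 16011.99430
Terminal value at year 4: TV = D_4×(1+g_2)/(r−g_2) = 16716.52205/0.093 = 179747.54893
P_0 = D_1/(1+r)^1 + D_2/(1+r)^2 + D_3/(1+r)^3 + D_4/(1+r)^4 + TV/(1+r)^4
    = 9187.49340 + 9316.78091 + 9447.88777 + 9580.83957 + 107552.65068 = 145085.65233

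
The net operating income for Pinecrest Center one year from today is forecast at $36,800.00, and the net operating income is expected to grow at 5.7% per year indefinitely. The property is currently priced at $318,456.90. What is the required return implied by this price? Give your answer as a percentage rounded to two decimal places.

P = D₁/(r − g) ⇒ r = D₁/P + g = $36,800.0000/$318,456.90 + 0.057 = 0.115557 + 0.057 = 0.172557

17.26%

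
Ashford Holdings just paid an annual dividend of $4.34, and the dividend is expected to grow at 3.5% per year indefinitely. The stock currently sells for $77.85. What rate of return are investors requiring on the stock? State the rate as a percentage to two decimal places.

D₁ = $4.34 × 1.035 = $4.4919
P = D₁/(r − g) ⇒ r = D₁/P + g = $4.4919/$77.85 + 0.035 = 0.057699 + 0.035 = 0.092699

9.27%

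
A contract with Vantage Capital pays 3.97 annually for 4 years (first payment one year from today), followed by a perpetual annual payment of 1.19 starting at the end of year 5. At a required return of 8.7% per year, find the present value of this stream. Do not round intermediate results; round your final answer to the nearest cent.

22.74

PV of 4-year annuity: 3.97 × [1 − (1+0.087)^−4] / 0.087 = 12.94684
Perpetuity value at year 4: 1.19 / 0.087 = 13.67816
PV of perpetuity: 13.67816 / (1+0.087)^4 = 9.79737
Total PV = 12.94684 + 9.79737 = 22.74421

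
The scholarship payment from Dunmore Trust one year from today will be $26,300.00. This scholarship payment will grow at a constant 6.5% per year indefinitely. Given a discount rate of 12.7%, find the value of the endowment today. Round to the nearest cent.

$424193.55

Growing perpetuity: P = D₁ / (r − g) = $26,300.0000 / (0.127 − 0.065) = $424,193.55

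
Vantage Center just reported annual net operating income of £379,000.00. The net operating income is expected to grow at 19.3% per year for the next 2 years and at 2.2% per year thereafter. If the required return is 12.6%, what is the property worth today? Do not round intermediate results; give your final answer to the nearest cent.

D_1 = 452147.00000
D_2 = 539411.37100
Terminal value at year 2: TV = D_2×(1+g_2)/(r−g_2) = 551278.42116/0.104 = 5300754.04963
P_0 = D_1/(1+r)^1 + D_2/(1+r)^2 + TV/(1+r)^2
    = 401551.50977 + 425444.89445 + 4180814.25126 = 5007810.65549

£5007810.66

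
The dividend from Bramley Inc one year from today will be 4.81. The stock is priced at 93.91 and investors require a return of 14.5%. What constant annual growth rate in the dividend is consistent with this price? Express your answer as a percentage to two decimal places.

P = D₁/(r−g) ⇒ g = r − D₁/P = 0.145 − 4.81/93.91 = 0.093781

9.38%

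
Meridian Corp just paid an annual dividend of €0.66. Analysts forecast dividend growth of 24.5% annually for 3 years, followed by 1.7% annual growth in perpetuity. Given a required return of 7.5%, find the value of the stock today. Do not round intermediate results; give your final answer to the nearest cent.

€20.65

D_1 = 0.82170
D_2 = 1.02302
D_3 = 1.27366
Terminal value at year 3: TV = D_3×(1+g_2)/(r−g_2) = 1.29531/0.058 = 22.33289
P_0 = D_1/(1+r)^1 + D_2/(1+r)^2 + D_3/(1+r)^3 + TV/(1+r)^3
    = 0.76437 + 0.88525 + 1.02524 + 17.97710 = 20.65196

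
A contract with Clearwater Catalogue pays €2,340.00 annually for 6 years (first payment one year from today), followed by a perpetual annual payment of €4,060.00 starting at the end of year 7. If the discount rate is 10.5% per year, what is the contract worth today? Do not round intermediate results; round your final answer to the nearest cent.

PV of 6-year annuity: €2,340.00 × [1 − (1+0.105)^−6] / 0.105 = 10043.69977
Perpetuity value at year 6: €4,060.00 / 0.105 = 38666.66667
PV of perpetuity: 38666.66667 / (1+0.105)^6 = 21240.41835
Total PV = 10043.69977 + 21240.41835 = 31284.11812

€31284.12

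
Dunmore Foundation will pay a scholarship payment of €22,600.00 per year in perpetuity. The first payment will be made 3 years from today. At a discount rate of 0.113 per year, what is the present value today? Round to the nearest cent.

Value at end of year 2: C / r = €22,600.00 / 0.113 = €200,000.0000
Discount to today: PV = €200,000.0000 / (1 + 0.113)^2 = €200,000.0000 / 1.238769 = €161,450.60

€161450.60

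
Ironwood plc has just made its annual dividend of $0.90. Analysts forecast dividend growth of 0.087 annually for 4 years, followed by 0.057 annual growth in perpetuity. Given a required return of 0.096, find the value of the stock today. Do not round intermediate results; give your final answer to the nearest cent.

D_1 = 0.97830
D_2 = 1.06341
D_3 = 1.15593
D_4 = 1.25649
Terminal value at year 4: TV = D_4×(1+g_2)/(r−g_2) = 1.32811/0.039 = 34.05423
P_0 = D_1/(1+r)^1 + D_2/(1+r)^2 + D_3/(1+r)^3 + D_4/(1+r)^4 + TV/(1+r)^4
    = 0.89261 + 0.88528 + 0.87801 + 0.87080 + 23.60092 = 27.12761

$27.13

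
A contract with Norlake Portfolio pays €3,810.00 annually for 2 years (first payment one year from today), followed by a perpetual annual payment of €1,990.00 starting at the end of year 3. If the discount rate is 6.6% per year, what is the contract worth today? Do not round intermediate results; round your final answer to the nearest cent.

PV of 2-year annuity: €3,810.00 × [1 − (1+0.066)^−2] / 0.066 = 6926.93135
Perpetuity value at year 2: €1,990.00 / 0.066 = 30151.51515
PV of perpetuity: 30151.51515 / (1+0.066)^2 = 26533.51164
Total PV = 6926.93135 + 26533.51164 = 33460.44299

€33460.44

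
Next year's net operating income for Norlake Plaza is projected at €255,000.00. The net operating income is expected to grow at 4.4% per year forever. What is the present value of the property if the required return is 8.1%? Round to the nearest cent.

€6891891.89

Growing perpetuity: P = D₁ / (r − g) = €255,000.0000 / (0.081 − 0.044) = €6,891,891.89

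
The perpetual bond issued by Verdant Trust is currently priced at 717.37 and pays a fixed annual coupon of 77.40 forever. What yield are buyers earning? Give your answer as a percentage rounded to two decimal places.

P = C/r ⇒ r = C/P = 77.40/717.37 = 0.107894

10.79%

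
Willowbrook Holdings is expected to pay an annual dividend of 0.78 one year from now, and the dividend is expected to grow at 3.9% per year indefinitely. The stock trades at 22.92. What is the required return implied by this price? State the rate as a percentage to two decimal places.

P = D₁/(r − g) ⇒ r = D₁/P + g = 0.7800/22.92 + 0.039 = 0.034031 + 0.039 = 0.073031

7.30%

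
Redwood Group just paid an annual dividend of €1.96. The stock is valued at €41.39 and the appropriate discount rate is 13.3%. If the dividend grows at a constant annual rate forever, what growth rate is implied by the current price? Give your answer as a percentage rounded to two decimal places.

P = D₀(1+g)/(r−g) ⇒ P(r−g) = D₀(1+g) ⇒ g(P+D₀) = P·r − D₀
g = (P·r − D₀)/(P + D₀) = (€41.39×0.133 − €1.96) / (€41.39 + €1.96) = 0.081773

8.18%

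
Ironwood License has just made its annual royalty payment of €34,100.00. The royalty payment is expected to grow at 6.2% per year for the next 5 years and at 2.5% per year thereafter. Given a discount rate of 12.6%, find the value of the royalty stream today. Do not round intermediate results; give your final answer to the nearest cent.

D_1 = 36214.20000
D_2 = 38459.48040
D_3 = 40843.96818
D_4 = 43376.29421
D_5 = 46065.62445
Terminal value at year 5: TV = D_5×(1+g_2)/(r−g_2) = 47217.26506/0.101 = 467497.67391
P_0 = D_1/(1+r)^1 + D_2/(1+r)^2 + D_3/(1+r)^3 + D_4/(1+r)^4 + D_5/(1+r)^5 + TV/(1+r)^5
    = 32161.81172 + 30333.78690 + 28609.66402 + 26983.53747 + 25449.83729 + 258278.05174 = 401816.68915

€401816.69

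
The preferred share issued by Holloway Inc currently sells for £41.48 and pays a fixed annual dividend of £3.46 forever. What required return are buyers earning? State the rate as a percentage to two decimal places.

8.34%

P = C/r ⇒ r = C/P = £3.46/£41.48 = 0.083414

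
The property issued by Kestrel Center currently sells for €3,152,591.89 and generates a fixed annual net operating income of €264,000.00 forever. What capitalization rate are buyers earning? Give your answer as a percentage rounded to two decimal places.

P = C/r ⇒ r = C/P = €264,000.00/€3,152,591.89 = 0.083741

8.37%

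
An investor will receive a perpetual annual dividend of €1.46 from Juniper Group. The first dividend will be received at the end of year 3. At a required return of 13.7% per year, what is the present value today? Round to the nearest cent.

Value at end of year 2: C / r = €1.46 / 0.137 = €10.6569
Discount to today: PV = €10.6569 / (1 + 0.137)^2 = €10.6569 / 1.292769 = €8.24

€8.24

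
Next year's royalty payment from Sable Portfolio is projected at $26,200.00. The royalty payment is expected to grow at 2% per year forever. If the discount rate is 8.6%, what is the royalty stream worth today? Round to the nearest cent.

Growing perpetuity: P = D₁ / (r − g) = $26,200.0000 / (0.086 − 0.02) = $396,969.70

$396969.70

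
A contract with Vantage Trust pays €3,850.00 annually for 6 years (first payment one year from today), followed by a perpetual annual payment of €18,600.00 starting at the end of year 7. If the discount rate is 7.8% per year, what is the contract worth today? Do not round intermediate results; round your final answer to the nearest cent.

€169858.37

PV of 6-year annuity: €3,850.00 × [1 − (1+0.078)^−6] / 0.078 = 17906.59091
Perpetuity value at year 6: €18,600.00 / 0.078 = 238461.53846
PV of perpetuity: 238461.53846 / (1+0.078)^6 = 151951.77459
Total PV = 17906.59091 + 151951.77459 = 169858.36550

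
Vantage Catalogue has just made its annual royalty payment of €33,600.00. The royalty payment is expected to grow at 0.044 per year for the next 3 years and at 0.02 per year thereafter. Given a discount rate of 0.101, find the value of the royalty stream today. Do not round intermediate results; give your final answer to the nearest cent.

€451458.23

D_1 = 35078.40000
D_2 = 36621.84960
D_3 = 38233.21098
Terminal value at year 3: TV = D_3×(1+g_2)/(r−g_2) = 38997.87520/0.081 = 481455.24941
P_0 = D_1/(1+r)^1 + D_2/(1+r)^2 + D_3/(1+r)^3 + TV/(1+r)^3
    = 31860.49046 + 30211.03728 + 28646.97813 + 360739.72457 = 451458.23044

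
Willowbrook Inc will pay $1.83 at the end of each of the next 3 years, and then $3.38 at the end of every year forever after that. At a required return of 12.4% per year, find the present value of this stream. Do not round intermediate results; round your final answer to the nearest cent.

$23.56

PV of 3-year annuity: $1.83 × [1 − (1+0.124)^−3] / 0.124 = 4.36531
Perpetuity value at year 3: $3.38 / 0.124 = 27.25806
PV of perpetuity: 27.25806 / (1+0.124)^3 = 19.19535
Total PV = 4.36531 + 19.19535 = 23.56067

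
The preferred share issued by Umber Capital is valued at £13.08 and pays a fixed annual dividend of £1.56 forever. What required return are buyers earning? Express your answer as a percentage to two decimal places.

11.93%

P = C/r ⇒ r = C/P = £1.56/£13.08 = 0.119266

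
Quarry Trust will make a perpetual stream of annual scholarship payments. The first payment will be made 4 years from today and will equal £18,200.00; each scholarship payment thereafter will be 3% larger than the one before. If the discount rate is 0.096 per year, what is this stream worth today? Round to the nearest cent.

£209457.44

Value at end of year 3: C₁ / (r − g) = £18,200.00 / (0.096 − 0.03) = £275,757.5758
Discount to today: PV = £275,757.5758 / (1 + 0.096)^3 = £275,757.5758 / 1.316533 = £209,457.44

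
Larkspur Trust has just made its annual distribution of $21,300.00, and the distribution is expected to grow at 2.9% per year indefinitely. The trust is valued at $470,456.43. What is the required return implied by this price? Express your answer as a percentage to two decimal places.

D₁ = $21,300.00 × 1.029 = $21,917.7000
P = D₁/(r − g) ⇒ r = D₁/P + g = $21,917.7000/$470,456.43 + 0.029 = 0.046588 + 0.029 = 0.075588

7.56%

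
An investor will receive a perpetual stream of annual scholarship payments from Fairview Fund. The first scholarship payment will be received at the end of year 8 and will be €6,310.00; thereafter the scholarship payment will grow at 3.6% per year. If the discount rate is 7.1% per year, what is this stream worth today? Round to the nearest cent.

Value at end of year 7: C₁ / (r − g) = €6,310.00 / (0.071 − 0.036) = €180,285.7143
Discount to today: PV = €180,285.7143 / (1 + 0.071)^7 = €180,285.7143 / 1.616316 = €111,541.12

€111541.12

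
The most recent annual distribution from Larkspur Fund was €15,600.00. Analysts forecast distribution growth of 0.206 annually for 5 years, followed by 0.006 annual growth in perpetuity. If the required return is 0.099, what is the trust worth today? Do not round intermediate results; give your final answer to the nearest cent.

D_1 = 18813.60000
D_2 = 22689.20160
D_3 = 27363.17713
D_4 = 32999.99162
D_5 = 39797.98989
Terminal value at year 5: TV = D_5×(1+g_2)/(r−g_2) = 40036.77783/0.093 = 430502.98743
P_0 = D_1/(1+r)^1 + D_2/(1+r)^2 + D_3/(1+r)^3 + D_4/(1+r)^4 + D_5/(1+r)^5 + TV/(1+r)^5
    = 17118.83530 + 18785.54629 + 20614.53033 + 22621.58651 + 24824.05217 + 268526.84389 = 372491.39449

€372491.39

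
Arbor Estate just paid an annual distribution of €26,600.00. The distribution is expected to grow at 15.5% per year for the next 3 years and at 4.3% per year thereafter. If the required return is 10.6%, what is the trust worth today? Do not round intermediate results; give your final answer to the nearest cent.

D_1 = 30723.00000
D_2 = 35485.06500
D_3 = 40985.25008
Terminal value at year 3: TV = D_3×(1+g_2)/(r−g_2) = 42747.61583/0.063 = 678533.58457
P_0 = D_1/(1+r)^1 + D_2/(1+r)^2 + D_3/(1+r)^3 + TV/(1+r)^3
    = 27778.48101 + 29009.17321 + 30294.38974 + 501540.45243 = 588622.49639

€588622.50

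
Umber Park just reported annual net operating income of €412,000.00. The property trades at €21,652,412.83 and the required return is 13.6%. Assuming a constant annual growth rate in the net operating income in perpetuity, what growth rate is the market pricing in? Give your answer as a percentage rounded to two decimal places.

11.48%

P = D₀(1+g)/(r−g) ⇒ P(r−g) = D₀(1+g) ⇒ g(P+D₀) = P·r − D₀
g = (P·r − D₀)/(P + D₀) = (€21,652,412.83×0.136 − €412,000.00) / (€21,652,412.83 + €412,000.00) = 0.114788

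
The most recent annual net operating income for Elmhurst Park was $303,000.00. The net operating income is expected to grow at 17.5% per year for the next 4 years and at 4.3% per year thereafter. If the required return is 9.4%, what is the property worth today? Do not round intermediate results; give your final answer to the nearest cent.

$9699492.83

D_1 = 356025.00000
D_2 = 418329.37500
D_3 = 491537.01562
D_4 = 577555.99336
Terminal value at year 4: TV = D_4×(1+g_2)/(r−g_2) = 602390.90107/0.051 = 11811586.29557
P_0 = D_1/(1+r)^1 + D_2/(1+r)^2 + D_3/(1+r)^3 + D_4/(1+r)^4 + TV/(1+r)^4
    = 325434.18647 + 349529.40503 + 375408.63886 + 403203.97684 + 8245916.62433 = 9699492.83152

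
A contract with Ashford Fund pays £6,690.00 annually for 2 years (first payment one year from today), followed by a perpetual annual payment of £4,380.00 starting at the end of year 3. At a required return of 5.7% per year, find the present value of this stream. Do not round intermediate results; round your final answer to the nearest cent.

PV of 2-year annuity: £6,690.00 × [1 − (1+0.057)^−2] / 0.057 = 12317.15580
Perpetuity value at year 2: £4,380.00 / 0.057 = 76842.10526
PV of perpetuity: 76842.10526 / (1+0.057)^2 = 68777.95842
Total PV = 12317.15580 + 68777.95842 = 81095.11422

£81095.11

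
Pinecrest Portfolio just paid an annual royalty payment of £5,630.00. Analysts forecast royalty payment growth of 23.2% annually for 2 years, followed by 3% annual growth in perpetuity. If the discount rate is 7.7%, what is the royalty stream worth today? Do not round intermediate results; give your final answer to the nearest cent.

£175257.29

D_1 = 6936.16000
D_2 = 8545.34912
Terminal value at year 2: TV = D_2×(1+g_2)/(r−g_2) = 8801.70959/0.047 = 187270.41689
P_0 = D_1/(1+r)^1 + D_2/(1+r)^2 + TV/(1+r)^2
    = 6440.25998 + 7367.13120 + 161449.89640 = 175257.28758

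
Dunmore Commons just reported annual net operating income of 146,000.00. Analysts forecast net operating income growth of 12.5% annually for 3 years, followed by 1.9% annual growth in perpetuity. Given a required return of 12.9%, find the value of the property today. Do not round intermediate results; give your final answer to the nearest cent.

1773070.02

D_1 = 164250.00000
D_2 = 184781.25000
D_3 = 207878.90625
Terminal value at year 3: TV = D_3×(1+g_2)/(r−g_2) = 211828.60547/0.11 = 1925714.59517
P_0 = D_1/(1+r)^1 + D_2/(1+r)^2 + D_3/(1+r)^3 + TV/(1+r)^3
    = 145482.72808 + 144967.28883 + 144453.67576 + 1338166.32363 = 1773070.01629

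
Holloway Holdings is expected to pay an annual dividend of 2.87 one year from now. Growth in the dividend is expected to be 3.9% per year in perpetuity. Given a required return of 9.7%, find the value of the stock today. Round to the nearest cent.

Growing perpetuity: P = D₁ / (r − g) = 2.8700 / (0.097 − 0.039) = 49.48

49.48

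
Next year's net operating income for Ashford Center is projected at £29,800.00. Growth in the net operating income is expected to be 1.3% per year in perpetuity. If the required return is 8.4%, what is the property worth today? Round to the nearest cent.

£419718.31

Growing perpetuity: P = D₁ / (r − g) = £29,800.0000 / (0.084 − 0.013) = £419,718.31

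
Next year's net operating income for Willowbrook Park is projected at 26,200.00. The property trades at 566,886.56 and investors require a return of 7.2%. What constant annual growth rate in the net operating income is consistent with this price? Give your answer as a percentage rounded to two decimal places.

2.58%

P = D₁/(r−g) ⇒ g = r − D₁/P = 0.072 − 26,200.00/566,886.56 = 0.025783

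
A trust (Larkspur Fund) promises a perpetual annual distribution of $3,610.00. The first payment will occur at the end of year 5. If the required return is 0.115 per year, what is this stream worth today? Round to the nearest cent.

$20310.00

Value at end of year 4: C / r = $3,610.00 / 0.115 = $31,391.3043
Discount to today: PV = $31,391.3043 / (1 + 0.115)^4 = $31,391.3043 / 1.545608 = $20,310.00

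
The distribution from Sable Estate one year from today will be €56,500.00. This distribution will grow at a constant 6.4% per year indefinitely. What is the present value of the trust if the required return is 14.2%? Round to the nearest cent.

Growing perpetuity: P = D₁ / (r − g) = €56,500.0000 / (0.142 − 0.064) = €724,358.97

€724358.97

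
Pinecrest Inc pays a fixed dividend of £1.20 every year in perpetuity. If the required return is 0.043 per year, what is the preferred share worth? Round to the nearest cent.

Level perpetuity: PV = C / r = £1.20 / 0.043 = £27.91

£27.91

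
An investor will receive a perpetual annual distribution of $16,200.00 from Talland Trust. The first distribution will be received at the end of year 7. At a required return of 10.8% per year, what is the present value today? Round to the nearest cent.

Value at end of year 6: C / r = $16,200.00 / 0.108 = $150,000.0000
Discount to today: PV = $150,000.0000 / (1 + 0.108)^6 = $150,000.0000 / 1.850285 = $81,068.60

$81068.60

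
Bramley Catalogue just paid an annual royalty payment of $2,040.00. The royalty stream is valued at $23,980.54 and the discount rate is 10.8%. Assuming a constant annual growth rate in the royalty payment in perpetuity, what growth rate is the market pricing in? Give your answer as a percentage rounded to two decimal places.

2.11%

P = D₀(1+g)/(r−g) ⇒ P(r−g) = D₀(1+g) ⇒ g(P+D₀) = P·r − D₀
g = (P·r − D₀)/(P + D₀) = ($23,980.54×0.108 − $2,040.00) / ($23,980.54 + $2,040.00) = 0.021133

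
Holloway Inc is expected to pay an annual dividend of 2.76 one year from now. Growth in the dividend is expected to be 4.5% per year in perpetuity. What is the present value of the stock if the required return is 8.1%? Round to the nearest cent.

76.67

Growing perpetuity: P = D₁ / (r − g) = 2.7600 / (0.081 − 0.045) = 76.67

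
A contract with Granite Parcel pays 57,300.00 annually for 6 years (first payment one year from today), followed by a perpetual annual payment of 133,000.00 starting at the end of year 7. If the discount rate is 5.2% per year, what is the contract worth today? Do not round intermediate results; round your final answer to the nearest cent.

PV of 6-year annuity: 57,300.00 × [1 − (1+0.052)^−6] / 0.052 = 288986.17248
Perpetuity value at year 6: 133,000.00 / 0.052 = 2557692.30769
PV of perpetuity: 2557692.30769 / (1+0.052)^6 = 1886921.61067
Total PV = 288986.17248 + 1886921.61067 = 2175907.78315

2175907.78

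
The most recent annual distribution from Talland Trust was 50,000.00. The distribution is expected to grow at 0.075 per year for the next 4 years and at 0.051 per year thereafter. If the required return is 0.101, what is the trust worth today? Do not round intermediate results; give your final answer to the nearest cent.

1143652.67

D_1 = 53750.00000
D_2 = 57781.25000
D_3 = 62114.84375
D_4 = 66773.45703
Terminal value at year 4: TV = D_4×(1+g_2)/(r−g_2) = 70178.90334/0.05 = 1403578.06680
P_0 = D_1/(1+r)^1 + D_2/(1+r)^2 + D_3/(1+r)^3 + D_4/(1+r)^4 + TV/(1+r)^4
    = 48819.25522 + 47666.39361 + 46540.75670 + 45441.70159 + 955184.56753 = 1143652.67466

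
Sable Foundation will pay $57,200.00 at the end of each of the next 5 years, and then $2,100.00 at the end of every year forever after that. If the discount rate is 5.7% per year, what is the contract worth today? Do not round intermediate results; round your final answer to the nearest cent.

PV of 5-year annuity: $57,200.00 × [1 − (1+0.057)^−5] / 0.057 = 242926.43316
Perpetuity value at year 5: $2,100.00 / 0.057 = 36842.10526
PV of perpetuity: 36842.10526 / (1+0.057)^5 = 27923.47747
Total PV = 242926.43316 + 27923.47747 = 270849.91063

$270849.91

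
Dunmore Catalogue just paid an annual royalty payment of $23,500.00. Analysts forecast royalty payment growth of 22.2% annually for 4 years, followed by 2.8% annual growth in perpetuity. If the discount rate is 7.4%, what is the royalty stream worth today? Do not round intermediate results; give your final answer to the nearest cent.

D_1 = 28717.00000
D_2 = 35092.17400
D_3 = 42882.63663
D_4 = 52402.58196
Terminal value at year 4: TV = D_4×(1+g_2)/(r−g_2) = 53869.85425/0.046 = 1171083.78814
P_0 = D_1/(1+r)^1 + D_2/(1+r)^2 + D_3/(1+r)^3 + D_4/(1+r)^4 + TV/(1+r)^4
    = 26738.36127 + 30422.97716 + 34615.34273 + 39385.42720 + 880178.67737 = 1011340.78572

$1011340.79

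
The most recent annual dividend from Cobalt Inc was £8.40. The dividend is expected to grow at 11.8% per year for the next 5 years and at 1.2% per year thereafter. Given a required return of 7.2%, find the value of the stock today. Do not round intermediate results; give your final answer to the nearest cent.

£222.53

D_1 = 9.39120
D_2 = 10.49936
D_3 = 11.73829
D_4 = 13.12340
D_5 = 14.67197
Terminal value at year 5: TV = D_5×(1+g_2)/(r−g_2) = 14.84803/0.06 = 247.46716
P_0 = D_1/(1+r)^1 + D_2/(1+r)^2 + D_3/(1+r)^3 + D_4/(1+r)^4 + D_5/(1+r)^5 + TV/(1+r)^5
    = 8.76045 + 9.13636 + 9.52841 + 9.93728 + 10.36369 + 174.80089 = 222.52707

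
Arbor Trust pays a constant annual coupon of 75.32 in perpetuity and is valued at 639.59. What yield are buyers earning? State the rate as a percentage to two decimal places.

P = C/r ⇒ r = C/P = 75.32/639.59 = 0.117763

11.78%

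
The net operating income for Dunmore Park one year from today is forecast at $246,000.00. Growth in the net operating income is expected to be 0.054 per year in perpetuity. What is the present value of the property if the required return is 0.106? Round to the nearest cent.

$4730769.23

Growing perpetuity: P = D₁ / (r − g) = $246,000.0000 / (0.106 − 0.054) = $4,730,769.23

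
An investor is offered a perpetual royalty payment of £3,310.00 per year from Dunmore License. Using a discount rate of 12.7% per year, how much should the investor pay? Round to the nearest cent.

£26062.99

Level perpetuity: PV = C / r = £3,310.00 / 0.127 = £26,062.99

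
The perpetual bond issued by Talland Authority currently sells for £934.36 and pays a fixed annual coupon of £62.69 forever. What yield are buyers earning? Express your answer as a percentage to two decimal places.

6.71%

P = C/r ⇒ r = C/P = £62.69/£934.36 = 0.067094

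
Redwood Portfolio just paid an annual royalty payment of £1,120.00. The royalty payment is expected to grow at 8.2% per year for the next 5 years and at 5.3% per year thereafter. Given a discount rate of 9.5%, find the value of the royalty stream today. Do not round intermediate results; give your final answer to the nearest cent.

£31855.94

D_1 = 1211.84000
D_2 = 1311.21088
D_3 = 1418.73017
D_4 = 1535.06605
D_5 = 1660.94146
Terminal value at year 5: TV = D_5×(1+g_2)/(r−g_2) = 1748.97136/0.042 = 41642.17523
P_0 = D_1/(1+r)^1 + D_2/(1+r)^2 + D_3/(1+r)^3 + D_4/(1+r)^4 + D_5/(1+r)^5 + TV/(1+r)^5
    = 1106.70320 + 1093.56425 + 1080.58130 + 1067.75248 + 1055.07597 + 26452.26175 = 31855.93895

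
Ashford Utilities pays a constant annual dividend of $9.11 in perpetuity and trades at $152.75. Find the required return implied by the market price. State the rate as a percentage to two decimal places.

5.96%

P = C/r ⇒ r = C/P = $9.11/$152.75 = 0.059640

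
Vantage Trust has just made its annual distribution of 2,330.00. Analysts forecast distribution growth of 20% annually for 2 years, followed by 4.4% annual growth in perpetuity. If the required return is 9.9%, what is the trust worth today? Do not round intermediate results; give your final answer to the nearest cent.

D_1 = 2796.00000
D_2 = 3355.20000
Terminal value at year 2: TV = D_2×(1+g_2)/(r−g_2) = 3502.82880/0.055 = 63687.79636
P_0 = D_1/(1+r)^1 + D_2/(1+r)^2 + TV/(1+r)^2
    = 2544.13103 + 2777.94107 + 52730.37227 = 58052.44437

58052.44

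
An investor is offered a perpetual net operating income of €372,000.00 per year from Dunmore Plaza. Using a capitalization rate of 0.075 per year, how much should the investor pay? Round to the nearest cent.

€4960000.00

Level perpetuity: PV = C / r = €372,000.00 / 0.075 = €4,960,000.00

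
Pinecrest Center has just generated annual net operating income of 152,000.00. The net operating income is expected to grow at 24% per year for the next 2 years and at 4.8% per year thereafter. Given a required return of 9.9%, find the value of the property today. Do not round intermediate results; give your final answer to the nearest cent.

D_1 = 188480.00000
D_2 = 233715.20000
Terminal value at year 2: TV = D_2×(1+g_2)/(r−g_2) = 244933.52960/0.051 = 4802618.22745
P_0 = D_1/(1+r)^1 + D_2/(1+r)^2 + TV/(1+r)^2
    = 171501.36488 + 193504.72470 + 3976332.38212 = 4341338.47169

4341338.47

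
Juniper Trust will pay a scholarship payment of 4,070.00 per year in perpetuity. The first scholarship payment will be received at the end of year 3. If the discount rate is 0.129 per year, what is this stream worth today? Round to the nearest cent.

24752.37

Value at end of year 2: C / r = 4,070.00 / 0.129 = 31,550.3876
Discount to today: PV = 31,550.3876 / (1 + 0.129)^2 = 31,550.3876 / 1.274641 = 24,752.37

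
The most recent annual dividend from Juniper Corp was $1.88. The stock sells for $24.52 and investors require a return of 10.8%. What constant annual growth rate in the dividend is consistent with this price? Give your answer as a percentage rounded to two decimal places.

2.91%

P = D₀(1+g)/(r−g) ⇒ P(r−g) = D₀(1+g) ⇒ g(P+D₀) = P·r − D₀
g = (P·r − D₀)/(P + D₀) = ($24.52×0.108 − $1.88) / ($24.52 + $1.88) = 0.029097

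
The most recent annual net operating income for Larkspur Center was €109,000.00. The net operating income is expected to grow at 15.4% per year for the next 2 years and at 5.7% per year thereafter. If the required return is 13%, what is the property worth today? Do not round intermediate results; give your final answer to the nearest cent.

D_1 = 125786.00000
D_2 = 145157.04400
Terminal value at year 2: TV = D_2×(1+g_2)/(r−g_2) = 153430.99551/0.073 = 2101794.45901
P_0 = D_1/(1+r)^1 + D_2/(1+r)^2 + TV/(1+r)^2
    = 111315.04425 + 113679.25758 + 1646013.35971 = 1871007.66153

€1871007.66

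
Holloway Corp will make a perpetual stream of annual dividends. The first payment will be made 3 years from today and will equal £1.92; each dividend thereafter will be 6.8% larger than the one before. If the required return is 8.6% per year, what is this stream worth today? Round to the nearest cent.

Value at end of year 2: C₁ / (r − g) = £1.92 / (0.086 − 0.068) = £106.6667
Discount to today: PV = £106.6667 / (1 + 0.086)^2 = £106.6667 / 1.179396 = £90.44

£90.44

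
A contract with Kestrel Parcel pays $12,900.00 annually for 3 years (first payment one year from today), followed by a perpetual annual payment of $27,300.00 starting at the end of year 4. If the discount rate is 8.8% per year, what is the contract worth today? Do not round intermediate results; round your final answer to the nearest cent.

$273646.31

PV of 3-year annuity: $12,900.00 × [1 − (1+0.088)^−3] / 0.088 = 32770.44500
Perpetuity value at year 3: $27,300.00 / 0.088 = 310227.27273
PV of perpetuity: 310227.27273 / (1+0.088)^3 = 240875.86587
Total PV = 32770.44500 + 240875.86587 = 273646.31087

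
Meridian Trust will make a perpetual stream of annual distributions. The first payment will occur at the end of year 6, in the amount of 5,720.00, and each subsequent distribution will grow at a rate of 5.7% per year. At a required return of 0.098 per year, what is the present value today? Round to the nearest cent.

87417.92

Value at end of year 5: C₁ / (r − g) = 5,720.00 / (0.098 − 0.057) = 139,512.1951
Discount to today: PV = 139,512.1951 / (1 + 0.098)^5 = 139,512.1951 / 1.595922 = 87,417.92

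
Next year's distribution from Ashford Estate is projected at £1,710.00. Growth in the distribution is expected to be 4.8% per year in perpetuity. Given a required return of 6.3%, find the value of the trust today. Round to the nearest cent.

Growing perpetuity: P = D₁ / (r − g) = £1,710.0000 / (0.063 − 0.048) = £114,000.00

£114000.00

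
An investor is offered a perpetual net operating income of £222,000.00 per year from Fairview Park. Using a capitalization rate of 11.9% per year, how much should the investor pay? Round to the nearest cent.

£1865546.22

Level perpetuity: PV = C / r = £222,000.00 / 0.119 = £1,865,546.22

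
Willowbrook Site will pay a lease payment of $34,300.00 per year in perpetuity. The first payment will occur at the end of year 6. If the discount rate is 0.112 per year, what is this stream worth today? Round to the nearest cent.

$180115.95

Value at end of year 5: C / r = $34,300.00 / 0.112 = $306,250.0000
Discount to today: PV = $306,250.0000 / (1 + 0.112)^5 = $306,250.0000 / 1.700294 = $180,115.95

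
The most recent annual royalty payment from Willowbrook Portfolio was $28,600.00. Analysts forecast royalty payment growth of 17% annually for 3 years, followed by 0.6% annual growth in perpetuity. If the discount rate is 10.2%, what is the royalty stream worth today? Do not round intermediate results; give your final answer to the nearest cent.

D_1 = 33462.00000
D_2 = 39150.54000
D_3 = 45806.13180
Terminal value at year 3: TV = D_3×(1+g_2)/(r−g_2) = 46080.96859/0.096 = 480010.08949
P_0 = D_1/(1+r)^1 + D_2/(1+r)^2 + D_3/(1+r)^3 + TV/(1+r)^3
    = 30364.79129 + 32238.48077 + 34227.78811 + 358678.69626 = 455509.75643

$455509.76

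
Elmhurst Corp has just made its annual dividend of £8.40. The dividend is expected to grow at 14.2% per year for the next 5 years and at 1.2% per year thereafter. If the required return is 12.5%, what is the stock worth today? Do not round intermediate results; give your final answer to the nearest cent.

D_1 = 9.59280
D_2 = 10.95498
D_3 = 12.51058
D_4 = 14.28709
D_5 = 16.31585
Terminal value at year 5: TV = D_5×(1+g_2)/(r−g_2) = 16.51164/0.113 = 146.12074
P_0 = D_1/(1+r)^1 + D_2/(1+r)^2 + D_3/(1+r)^3 + D_4/(1+r)^4 + D_5/(1+r)^5 + TV/(1+r)^5
    = 8.52693 + 8.65578 + 8.78658 + 8.91936 + 9.05414 + 81.08663 = 125.02943

£125.03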